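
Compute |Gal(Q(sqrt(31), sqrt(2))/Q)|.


The 2 square roots of distinct primes are multiplicatively independent over Q,
so [K:Q] = 2^2 and Gal(K/Q) is isomorphic to (Z/2Z)^2.
|Gal| = 2^2 = 4

4


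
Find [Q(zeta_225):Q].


The degree equals Euler's totient phi(225).
225 = 3^2 * 5^2
phi(225) = 120

120


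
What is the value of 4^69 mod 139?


p = 139 is prime and the exponent is (p-1)/2 = 69, so by Euler's criterion 4^69 = (4/139) = +1 or -1 mod 139.
Compute by square-and-multiply:
  69 = 64 + 4 + 1 (binary 1000101)
  Repeated squaring mod 139: 4^1 = 4, 4^2 = 16, 4^4 = 117, 4^8 = 67, 4^16 = 41, 4^32 = 13, 4^64 = 30
  4^69 = 4^64 * 4^4 * 4^1 = 30 * 117 * 4 mod 139
    30 * 117 = 3510 = 35 mod 139
    35 * 4 = 140 = 1 mod 139
  4^69 = 1 mod 139
Result 1: 4 is a quadratic residue mod 139.
4^69 mod 139 = 1

1


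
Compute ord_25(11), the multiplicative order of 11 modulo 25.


We want ord_25(11), the smallest k >= 1 with 11^k = 1 mod 25.
n = 25 = 5^2, phi(25) = 20; the order divides phi(n).
Divisors of 20: 1, 2, 4, 5, 10, 20
Repeated squaring mod 25: 11^1 = 11, 11^2 = 21, 11^4 = 16, 11^8 = 6, 11^16 = 11
Test divisors in increasing order:
  k=1: 11^1 = 11 mod 25
  k=2: 11^2 = 21 mod 25
  k=4: 11^4 = 16 mod 25
  k=5: 11^5 = 16 * 11 = 1 mod 25  <- first divisor giving 1
Order = 5

5


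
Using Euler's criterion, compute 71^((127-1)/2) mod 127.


p = 127 is prime and the exponent is (p-1)/2 = 63, so by Euler's criterion 71^63 = (71/127) = +1 or -1 mod 127.
Compute by square-and-multiply:
  63 = 32 + 16 + 8 + 4 + 2 + 1 (binary 111111)
  Repeated squaring mod 127: 71^1 = 71, 71^2 = 88, 71^4 = 124, 71^8 = 9, 71^16 = 81, 71^32 = 84
  71^63 = 71^32 * 71^16 * 71^8 * 71^4 * 71^2 * 71^1 = 84 * 81 * 9 * 124 * 88 * 71 mod 127
    84 * 81 = 6804 = 73 mod 127
    73 * 9 = 657 = 22 mod 127
    22 * 124 = 2728 = 61 mod 127
    61 * 88 = 5368 = 34 mod 127
    34 * 71 = 2414 = 1 mod 127
  71^63 = 1 mod 127
Result 1: 71 is a quadratic residue mod 127.
71^63 mod 127 = 1

1


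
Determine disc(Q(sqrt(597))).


For K = Q(sqrt(d)) with d squarefree: disc(K) = d if d = 1 mod 4, and disc(K) = 4d if d = 2 or 3 mod 4.
Here d = 597, and d mod 4 = 1.
d = 1 mod 4 (O_K = Z[(1+sqrt(d))/2]), so disc(K) = d = 597

597


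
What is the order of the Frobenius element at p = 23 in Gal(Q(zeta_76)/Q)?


The Frobenius at p in Gal(Q(zeta_n)/Q) = (Z/nZ)* is the class of p, so its order is ord_76(23), the smallest k >= 1 with 23^k = 1 mod 76.
n = 76 = 2^2 * 19, phi(76) = 36; the order divides phi(n).
Divisors of 36: 1, 2, 3, 4, 6, 9, 12, 18, 36
Repeated squaring mod 76: 23^1 = 23, 23^2 = 73, 23^4 = 9, 23^8 = 5, 23^16 = 25, 23^32 = 17
Test divisors in increasing order:
  k=1: 23^1 = 23 mod 76
  k=2: 23^2 = 73 mod 76
  k=3: 23^3 = 73 * 23 = 7 mod 76
  k=4: 23^4 = 9 mod 76
  k=6: 23^6 = 9 * 73 = 49 mod 76
  k=9: 23^9 = 5 * 23 = 39 mod 76
  k=12: 23^12 = 5 * 9 = 45 mod 76
  k=18: 23^18 = 25 * 73 = 1 mod 76  <- first divisor giving 1
Order = 18

18


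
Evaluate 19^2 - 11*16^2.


x^2 - d*y^2
= 19^2 - 11*16^2
= 361 - 2816
= -2455

-2455


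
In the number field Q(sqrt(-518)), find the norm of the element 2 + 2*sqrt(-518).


N(a + b*sqrt(d)) = a^2 - d*b^2
= (2)^2 - (-518)*(2)^2
= 4 + 2072
= 2076

2076


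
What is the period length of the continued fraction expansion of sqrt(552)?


Run the CF algorithm for sqrt(552).
a_0 = floor(sqrt(552)) = 23; set m_0=0, q_0=1.
Recurrence: m' = q*a - m,  q' = (d - m'^2)/q,  a' = floor((a_0 + m')/q').
  step 1: m=23, q=23, a=2
  step 2: m=23, q=1, a=46
a_2 = 2*a_0 = 46, so the period closes here.
sqrt(552) = [23; 2, 46]
Period length = 2

2


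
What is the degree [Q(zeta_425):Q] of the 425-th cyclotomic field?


The degree equals Euler's totient phi(425).
425 = 5^2 * 17
phi(425) = 320

320


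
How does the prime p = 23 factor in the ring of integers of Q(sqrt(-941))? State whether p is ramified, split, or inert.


K = Q(sqrt(-941)). Since d mod 4 = 3, disc(K) = -3764.
Check p | disc: -3764 mod 23 = 8.
p does not divide disc. Compute Legendre symbol (d/p):
2^((23-1)/2) mod 23 = 1
(d/p) = 1, so p splits: (p) = P*P' with e=1, f=1, g=2.
Therefore p is split.

split


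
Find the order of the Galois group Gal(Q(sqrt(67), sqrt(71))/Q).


The 2 square roots of distinct primes are multiplicatively independent over Q,
so [K:Q] = 2^2 and Gal(K/Q) is isomorphic to (Z/2Z)^2.
|Gal| = 2^2 = 4

4


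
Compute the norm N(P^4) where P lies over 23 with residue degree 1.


N(P^a) = p^(a*f)
= 23^(4*1)
= 23^4
= 279841

279841


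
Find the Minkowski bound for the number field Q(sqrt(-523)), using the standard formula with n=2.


d = -523, d mod 4 = 1, so disc(K) = d = -523; |disc(K)| = 523
Imaginary quadratic field, so n = 2, s = r2 = 1, r1 = 0
M = (n!/n^n) * (4/pi)^s * sqrt(|disc(K)|) = (2!/2^2) * (4/pi)^1 * sqrt(523)
= 0.5 * 1.273240 * 22.869193
= 14.5590

14.5590


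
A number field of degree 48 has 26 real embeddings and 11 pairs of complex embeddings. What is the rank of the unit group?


By Dirichlet's unit theorem:
rank = r1 + r2 - 1
= 26 + 11 - 1
= 36

36


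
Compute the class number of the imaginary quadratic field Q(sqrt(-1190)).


K = Q(sqrt(-1190)). d mod 4 = 2, so D = disc(K) = 4d = -4760
h(K) equals the number of primitive reduced positive-definite forms (a, b, c) = a*x^2 + b*x*y + c*y^2 with b^2 - 4ac = D,
where reduced means |b| <= a <= c, with b >= 0 whenever |b| = a or a = c, and primitive means gcd(a, b, c) = 1.
Reduced forces 3a^2 <= |D| = 4760, so 1 <= a <= 39; b must have the parity of D, and c = (b^2 - D)/(4a) must be an integer >= a.
Enumerate a = 1..39, b in [-a, a]:
  a=1: (1, 0, 1190)  [1]
  a=2: (2, 0, 595)  [1]
  a=3: (3, -2, 397), (3, 2, 397)  [2]
  a=4: none
  a=5: (5, 0, 238)  [1]
  a=6: (6, -4, 199), (6, 4, 199)  [2]
  a=7: (7, 0, 170)  [1]
  a=8: none
  a=9: (9, -8, 134), (9, 8, 134)  [2]
  a=10: (10, 0, 119)  [1]
  a=11: (11, -6, 109), (11, 6, 109)  [2]
  a=12..13: none
  a=14: (14, 0, 85)  [1]
  a=15: (15, -10, 81), (15, 10, 81)  [2]
  a=16: none
  a=17: (17, 0, 70)  [1]
  a=18: (18, -8, 67), (18, 8, 67)  [2]
  a=19: (19, -16, 66), (19, 16, 66)  [2]
  a=20: none
  a=21: (21, -14, 59), (21, 14, 59)  [2]
  a=22: (22, -16, 57), (22, 16, 57)  [2]
  a=23: (23, -22, 57), (23, 22, 57)  [2]
  a=24..26: none
  a=27: (27, -10, 45), (27, 10, 45)  [2]
  a=28: none
  a=29: (29, -24, 46), (29, 24, 46)  [2]
  a=30: (30, -20, 43), (30, 20, 43)  [2]
  a=31: (31, -18, 41), (31, 18, 41)  [2]
  a=32: none
  a=33: (33, -28, 42), (33, -16, 38), (33, 16, 38), (33, 28, 42)  [4]
  a=34: (34, 0, 35)  [1]
  a=35..39: none
Total reduced forms: 1 + 1 + 2 + 1 + 2 + 1 + 2 + 1 + 2 + 1 + 2 + 1 + 2 + 2 + 2 + 2 + 2 + 2 + 2 + 2 + 2 + 4 + 1 = 40
h = 40

40


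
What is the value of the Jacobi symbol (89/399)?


Compute (89/399) via quadratic reciprocity:
  reciprocity: (89/399) -> +(399/89)
  reduce: (43/89)
  reciprocity: (43/89) -> +(89/43)
  reduce: (3/43)
  reciprocity: (3/43) -> -(43/3)
  reduce: (1/3)
  (1/3) = 1
Product of signs = -1

-1


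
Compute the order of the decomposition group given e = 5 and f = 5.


|D_P| = e * f
= 5 * 5
= 25

25


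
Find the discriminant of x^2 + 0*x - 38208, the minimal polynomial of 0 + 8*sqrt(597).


The element 0 + 8*sqrt(597) has minimal polynomial:
x^2 + 0*x - 38208
Discriminant = (0)^2 - 4*(-38208)
= 0 + 152832
= 152832

152832


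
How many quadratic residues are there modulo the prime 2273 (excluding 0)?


For prime p, the number of non-zero quadratic residues is (p-1)/2.
= (2273-1)/2
= 1136

1136


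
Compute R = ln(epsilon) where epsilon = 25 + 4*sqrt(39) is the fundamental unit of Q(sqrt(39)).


epsilon = 25 + 4*sqrt(39)
= 49.9800
R = ln(49.9800)
= 3.9116

3.9116


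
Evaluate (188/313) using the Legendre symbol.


p = 313 is prime, so compute (188/313) with the reciprocity algorithm (Jacobi-symbol steps: pull out 2s via (2/n), flip via reciprocity, reduce):
  pull out 2: (2/313) = +1  (since 313 mod 8 = 1)
  pull out 2: (2/313) = +1  (since 313 mod 8 = 1)
  reciprocity: (47/313) -> +(313/47)
  reduce: (31/47)
  reciprocity: (31/47) -> -(47/31)
  reduce: (16/31)
  pull out 2: (2/31) = +1  (since 31 mod 8 = 7)
  pull out 2: (2/31) = +1  (since 31 mod 8 = 7)
  pull out 2: (2/31) = +1  (since 31 mod 8 = 7)
  pull out 2: (2/31) = +1  (since 31 mod 8 = 7)
  (1/31) = 1
Product of signs = -1
(188/313) = -1

-1


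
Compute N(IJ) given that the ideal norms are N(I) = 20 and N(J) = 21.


N(IJ) = N(I) * N(J)
= 20 * 21
= 420

420


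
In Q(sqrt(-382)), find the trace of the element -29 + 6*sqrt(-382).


Tr(a + b*sqrt(d)) = (a + b*sqrt(d)) + (a - b*sqrt(d)) = 2a
= 2 * (-29)
= -58

-58


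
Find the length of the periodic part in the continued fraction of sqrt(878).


Run the CF algorithm for sqrt(878).
a_0 = floor(sqrt(878)) = 29; set m_0=0, q_0=1.
Recurrence: m' = q*a - m,  q' = (d - m'^2)/q,  a' = floor((a_0 + m')/q').
  step 1: m=29, q=37, a=1
  step 2: m=8, q=22, a=1
  step 3: m=14, q=31, a=1
  step 4: m=17, q=19, a=2
  step 5: m=21, q=23, a=2
  step 6: m=25, q=11, a=4
  step 7: m=19, q=47, a=1
  step 8: m=28, q=2, a=28
  step 9: m=28, q=47, a=1
  step 10: m=19, q=11, a=4
  step 11: m=25, q=23, a=2
  step 12: m=21, q=19, a=2
  step 13: m=17, q=31, a=1
  step 14: m=14, q=22, a=1
  step 15: m=8, q=37, a=1
  step 16: m=29, q=1, a=58
a_16 = 2*a_0 = 58, so the period closes here.
sqrt(878) = [29; 1, 1, 1, 2, 2, 4, 1, 28, 1, 4, 2, 2, 1, 1, 1, 58]
Period length = 16

16


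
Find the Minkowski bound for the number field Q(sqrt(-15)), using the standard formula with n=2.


d = -15, d mod 4 = 1, so disc(K) = d = -15; |disc(K)| = 15
Imaginary quadratic field, so n = 2, s = r2 = 1, r1 = 0
M = (n!/n^n) * (4/pi)^s * sqrt(|disc(K)|) = (2!/2^2) * (4/pi)^1 * sqrt(15)
= 0.5 * 1.273240 * 3.872983
= 2.4656

2.4656


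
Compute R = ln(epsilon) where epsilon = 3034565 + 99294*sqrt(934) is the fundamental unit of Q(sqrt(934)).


epsilon = 3034565 + 99294*sqrt(934)
= 6.0691e+06
R = ln(6.0691e+06)
= 15.6187

15.6187


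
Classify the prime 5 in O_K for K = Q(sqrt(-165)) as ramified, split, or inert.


K = Q(sqrt(-165)). Since d mod 4 = 3, disc(K) = -660.
Check p | disc: -660 mod 5 = 0.
p divides disc, so p ramifies: (p) = P^2 with e=2, f=1, g=1.
Therefore p is ramified.

ramified


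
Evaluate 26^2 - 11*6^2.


x^2 - d*y^2
= 26^2 - 11*6^2
= 676 - 396
= 280

280


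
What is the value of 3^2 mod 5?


p = 5 is prime and the exponent is (p-1)/2 = 2, so by Euler's criterion 3^2 = (3/5) = +1 or -1 mod 5.
Compute by square-and-multiply:
  2 = 2 (binary 10)
  Repeated squaring mod 5: 3^1 = 3, 3^2 = 4
  3^2 = 4 mod 5
Result 4 = p - 1 = -1 mod 5: 3 is a quadratic non-residue mod 5. As a residue in [0, p-1] the value is 4.
3^2 mod 5 = 4

4


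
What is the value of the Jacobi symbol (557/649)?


Compute (557/649) via quadratic reciprocity:
  reciprocity: (557/649) -> +(649/557)
  reduce: (92/557)
  pull out 2: (2/557) = -1  (since 557 mod 8 = 5)
  pull out 2: (2/557) = -1  (since 557 mod 8 = 5)
  reciprocity: (23/557) -> +(557/23)
  reduce: (5/23)
  reciprocity: (5/23) -> +(23/5)
  reduce: (3/5)
  reciprocity: (3/5) -> +(5/3)
  reduce: (2/3)
  pull out 2: (2/3) = -1  (since 3 mod 8 = 3)
  (1/3) = 1
Product of signs = -1

-1


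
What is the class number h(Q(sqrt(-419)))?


K = Q(sqrt(-419)). d mod 4 = 1, so D = disc(K) = d = -419
h(K) equals the number of primitive reduced positive-definite forms (a, b, c) = a*x^2 + b*x*y + c*y^2 with b^2 - 4ac = D,
where reduced means |b| <= a <= c, with b >= 0 whenever |b| = a or a = c, and primitive means gcd(a, b, c) = 1.
Reduced forces 3a^2 <= |D| = 419, so 1 <= a <= 11; b must have the parity of D, and c = (b^2 - D)/(4a) must be an integer >= a.
Enumerate a = 1..11, b in [-a, a]:
  a=1: (1, 1, 105)  [1]
  a=2: none
  a=3: (3, -1, 35), (3, 1, 35)  [2]
  a=4: none
  a=5: (5, -1, 21), (5, 1, 21)  [2]
  a=6: none
  a=7: (7, -1, 15), (7, 1, 15)  [2]
  a=8: none
  a=9: (9, -7, 13), (9, 7, 13)  [2]
  a=10..11: none
Total reduced forms: 1 + 2 + 2 + 2 + 2 = 9
h = 9

9


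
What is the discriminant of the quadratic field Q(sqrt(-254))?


For K = Q(sqrt(d)) with d squarefree: disc(K) = d if d = 1 mod 4, and disc(K) = 4d if d = 2 or 3 mod 4.
Here d = -254, and d mod 4 = 2.
d = 2 mod 4, not 1 (O_K = Z[sqrt(d)]), so disc(K) = 4d = 4 * (-254) = -1016

-1016


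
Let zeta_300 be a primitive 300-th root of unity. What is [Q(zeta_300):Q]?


The degree equals Euler's totient phi(300).
300 = 2^2 * 3 * 5^2
phi(300) = 80

80


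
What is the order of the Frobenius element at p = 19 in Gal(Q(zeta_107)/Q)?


The Frobenius at p in Gal(Q(zeta_n)/Q) = (Z/nZ)* is the class of p, so its order is ord_107(19), the smallest k >= 1 with 19^k = 1 mod 107.
n = 107 = 107, phi(107) = 106; the order divides phi(n).
Divisors of 106: 1, 2, 53, 106
Repeated squaring mod 107: 19^1 = 19, 19^2 = 40, 19^4 = 102, 19^8 = 25, 19^16 = 90, 19^32 = 75, 19^64 = 61
Test divisors in increasing order:
  k=1: 19^1 = 19 mod 107
  k=2: 19^2 = 40 mod 107
  k=53: 19^53 = 75 * 90 * 102 * 19 = 1 mod 107  <- first divisor giving 1
Order = 53

53


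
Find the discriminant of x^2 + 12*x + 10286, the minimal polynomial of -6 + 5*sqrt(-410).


The element -6 + 5*sqrt(-410) has minimal polynomial:
x^2 + 12*x + 10286
Discriminant = (12)^2 - 4*(10286)
= 144 - 41144
= -41000

-41000


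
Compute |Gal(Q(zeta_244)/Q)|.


|Gal(Q(zeta_244)/Q)| = phi(244)
= 120

120


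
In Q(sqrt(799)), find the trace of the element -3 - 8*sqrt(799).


Tr(a + b*sqrt(d)) = (a + b*sqrt(d)) + (a - b*sqrt(d)) = 2a
= 2 * (-3)
= -6

-6


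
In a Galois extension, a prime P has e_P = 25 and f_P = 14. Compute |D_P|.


|D_P| = e * f
= 25 * 14
= 350

350


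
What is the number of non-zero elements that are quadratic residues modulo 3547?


For prime p, the number of non-zero quadratic residues is (p-1)/2.
= (3547-1)/2
= 1773

1773


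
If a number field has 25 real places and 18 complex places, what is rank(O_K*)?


By Dirichlet's unit theorem:
rank = r1 + r2 - 1
= 25 + 18 - 1
= 42

42


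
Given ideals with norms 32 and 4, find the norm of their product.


N(IJ) = N(I) * N(J)
= 32 * 4
= 128

128


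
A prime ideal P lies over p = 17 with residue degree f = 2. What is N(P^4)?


N(P^a) = p^(a*f)
= 17^(4*2)
= 17^8
= 6975757441

6975757441


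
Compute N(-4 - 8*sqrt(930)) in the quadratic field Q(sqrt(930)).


N(a + b*sqrt(d)) = a^2 - d*b^2
= (-4)^2 - (930)*(-8)^2
= 16 - 59520
= -59504

-59504


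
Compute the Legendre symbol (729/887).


p = 887 is prime, so compute (729/887) with the reciprocity algorithm (Jacobi-symbol steps: pull out 2s via (2/n), flip via reciprocity, reduce):
  reciprocity: (729/887) -> +(887/729)
  reduce: (158/729)
  pull out 2: (2/729) = +1  (since 729 mod 8 = 1)
  reciprocity: (79/729) -> +(729/79)
  reduce: (18/79)
  pull out 2: (2/79) = +1  (since 79 mod 8 = 7)
  reciprocity: (9/79) -> +(79/9)
  reduce: (7/9)
  reciprocity: (7/9) -> +(9/7)
  reduce: (2/7)
  pull out 2: (2/7) = +1  (since 7 mod 8 = 7)
  (1/7) = 1
Product of signs = 1
(729/887) = 1

1


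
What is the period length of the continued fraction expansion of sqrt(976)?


Run the CF algorithm for sqrt(976).
a_0 = floor(sqrt(976)) = 31; set m_0=0, q_0=1.
Recurrence: m' = q*a - m,  q' = (d - m'^2)/q,  a' = floor((a_0 + m')/q').
  step 1: m=31, q=15, a=4
  step 2: m=29, q=9, a=6
  step 3: m=25, q=39, a=1
  step 4: m=14, q=20, a=2
  step 5: m=26, q=15, a=3
  step 6: m=19, q=41, a=1
  step 7: m=22, q=12, a=4
  step 8: m=26, q=25, a=2
  step 9: m=24, q=16, a=3
  step 10: m=24, q=25, a=2
  step 11: m=26, q=12, a=4
  step 12: m=22, q=41, a=1
  step 13: m=19, q=15, a=3
  step 14: m=26, q=20, a=2
  step 15: m=14, q=39, a=1
  step 16: m=25, q=9, a=6
  step 17: m=29, q=15, a=4
  step 18: m=31, q=1, a=62
a_18 = 2*a_0 = 62, so the period closes here.
sqrt(976) = [31; 4, 6, 1, 2, 3, 1, 4, 2, 3, 2, 4, 1, 3, 2, 1, 6, 4, 62]
Period length = 18

18


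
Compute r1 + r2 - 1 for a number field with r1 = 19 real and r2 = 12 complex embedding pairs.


By Dirichlet's unit theorem:
rank = r1 + r2 - 1
= 19 + 12 - 1
= 30

30


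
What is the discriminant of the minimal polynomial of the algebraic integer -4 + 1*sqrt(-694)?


The element -4 + 1*sqrt(-694) has minimal polynomial:
x^2 + 8*x + 710
Discriminant = (8)^2 - 4*(710)
= 64 - 2840
= -2776

-2776


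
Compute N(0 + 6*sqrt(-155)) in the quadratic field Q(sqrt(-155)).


N(a + b*sqrt(d)) = a^2 - d*b^2
= (0)^2 - (-155)*(6)^2
= 0 + 5580
= 5580

5580


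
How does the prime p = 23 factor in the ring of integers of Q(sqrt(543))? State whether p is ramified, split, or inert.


K = Q(sqrt(543)). Since d mod 4 = 3, disc(K) = 2172.
Check p | disc: 2172 mod 23 = 10.
p does not divide disc. Compute Legendre symbol (d/p):
14^((23-1)/2) mod 23 = -1
(d/p) = -1, so p is inert: (p) stays prime with e=1, f=2, g=1.
Therefore p is inert.

inert


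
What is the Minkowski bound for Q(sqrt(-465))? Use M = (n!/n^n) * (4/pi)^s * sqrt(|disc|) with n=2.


d = -465, d mod 4 = 3, so disc(K) = 4d = -1860; |disc(K)| = 1860
Imaginary quadratic field, so n = 2, s = r2 = 1, r1 = 0
M = (n!/n^n) * (4/pi)^s * sqrt(|disc(K)|) = (2!/2^2) * (4/pi)^1 * sqrt(1860)
= 0.5 * 1.273240 * 43.127717
= 27.4560

27.4560


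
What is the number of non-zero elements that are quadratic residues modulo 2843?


For prime p, the number of non-zero quadratic residues is (p-1)/2.
= (2843-1)/2
= 1421

1421


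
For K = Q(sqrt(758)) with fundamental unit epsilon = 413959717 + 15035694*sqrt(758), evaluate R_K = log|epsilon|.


epsilon = 413959717 + 15035694*sqrt(758)
= 8.2792e+08
R = ln(8.2792e+08)
= 20.5344

20.5344


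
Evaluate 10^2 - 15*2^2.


x^2 - d*y^2
= 10^2 - 15*2^2
= 100 - 60
= 40

40


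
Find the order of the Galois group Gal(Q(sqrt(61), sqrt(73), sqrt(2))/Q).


The 3 square roots of distinct primes are multiplicatively independent over Q,
so [K:Q] = 2^3 and Gal(K/Q) is isomorphic to (Z/2Z)^3.
|Gal| = 2^3 = 8

8


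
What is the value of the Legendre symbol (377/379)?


p = 379 is prime, so compute (377/379) with the reciprocity algorithm (Jacobi-symbol steps: pull out 2s via (2/n), flip via reciprocity, reduce):
  reciprocity: (377/379) -> +(379/377)
  reduce: (2/377)
  pull out 2: (2/377) = +1  (since 377 mod 8 = 1)
  (1/377) = 1
Product of signs = 1
(377/379) = 1

1


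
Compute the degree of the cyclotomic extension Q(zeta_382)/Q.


The degree equals Euler's totient phi(382).
382 = 2 * 191
phi(382) = 190

190


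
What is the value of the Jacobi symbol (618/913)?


Compute (618/913) via quadratic reciprocity:
  pull out 2: (2/913) = +1  (since 913 mod 8 = 1)
  reciprocity: (309/913) -> +(913/309)
  reduce: (295/309)
  reciprocity: (295/309) -> +(309/295)
  reduce: (14/295)
  pull out 2: (2/295) = +1  (since 295 mod 8 = 7)
  reciprocity: (7/295) -> -(295/7)
  reduce: (1/7)
  (1/7) = 1
Product of signs = -1

-1


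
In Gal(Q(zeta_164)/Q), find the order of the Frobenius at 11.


The Frobenius at p in Gal(Q(zeta_n)/Q) = (Z/nZ)* is the class of p, so its order is ord_164(11), the smallest k >= 1 with 11^k = 1 mod 164.
n = 164 = 2^2 * 41, phi(164) = 80; the order divides phi(n).
Divisors of 80: 1, 2, 4, 5, 8, 10, 16, 20, 40, 80
Repeated squaring mod 164: 11^1 = 11, 11^2 = 121, 11^4 = 45, 11^8 = 57, 11^16 = 133, 11^32 = 141, 11^64 = 37
Test divisors in increasing order:
  k=1: 11^1 = 11 mod 164
  k=2: 11^2 = 121 mod 164
  k=4: 11^4 = 45 mod 164
  k=5: 11^5 = 45 * 11 = 3 mod 164
  k=8: 11^8 = 57 mod 164
  k=10: 11^10 = 57 * 121 = 9 mod 164
  k=16: 11^16 = 133 mod 164
  k=20: 11^20 = 133 * 45 = 81 mod 164
  k=40: 11^40 = 141 * 57 = 1 mod 164  <- first divisor giving 1
Order = 40

40


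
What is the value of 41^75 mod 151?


p = 151 is prime and the exponent is (p-1)/2 = 75, so by Euler's criterion 41^75 = (41/151) = +1 or -1 mod 151.
Compute by square-and-multiply:
  75 = 64 + 8 + 2 + 1 (binary 1001011)
  Repeated squaring mod 151: 41^1 = 41, 41^2 = 20, 41^4 = 98, 41^8 = 91, 41^16 = 127, 41^32 = 123, 41^64 = 29
  41^75 = 41^64 * 41^8 * 41^2 * 41^1 = 29 * 91 * 20 * 41 mod 151
    29 * 91 = 2639 = 72 mod 151
    72 * 20 = 1440 = 81 mod 151
    81 * 41 = 3321 = 150 mod 151
  41^75 = 150 mod 151
Result 150 = p - 1 = -1 mod 151: 41 is a quadratic non-residue mod 151. As a residue in [0, p-1] the value is 150.
41^75 mod 151 = 150

150


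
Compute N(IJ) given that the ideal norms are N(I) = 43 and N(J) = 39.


N(IJ) = N(I) * N(J)
= 43 * 39
= 1677

1677


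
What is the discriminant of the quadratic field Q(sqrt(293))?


For K = Q(sqrt(d)) with d squarefree: disc(K) = d if d = 1 mod 4, and disc(K) = 4d if d = 2 or 3 mod 4.
Here d = 293, and d mod 4 = 1.
d = 1 mod 4 (O_K = Z[(1+sqrt(d))/2]), so disc(K) = d = 293

293


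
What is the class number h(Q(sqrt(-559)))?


K = Q(sqrt(-559)). d mod 4 = 1, so D = disc(K) = d = -559
h(K) equals the number of primitive reduced positive-definite forms (a, b, c) = a*x^2 + b*x*y + c*y^2 with b^2 - 4ac = D,
where reduced means |b| <= a <= c, with b >= 0 whenever |b| = a or a = c, and primitive means gcd(a, b, c) = 1.
Reduced forces 3a^2 <= |D| = 559, so 1 <= a <= 13; b must have the parity of D, and c = (b^2 - D)/(4a) must be an integer >= a.
Enumerate a = 1..13, b in [-a, a]:
  a=1: (1, 1, 140)  [1]
  a=2: (2, -1, 70), (2, 1, 70)  [2]
  a=3: none
  a=4: (4, -1, 35), (4, 1, 35)  [2]
  a=5: (5, -1, 28), (5, 1, 28)  [2]
  a=6: none
  a=7: (7, -1, 20), (7, 1, 20)  [2]
  a=8: (8, -7, 19), (8, 7, 19)  [2]
  a=9: none
  a=10: (10, -9, 16), (10, -1, 14), (10, 1, 14), (10, 9, 16)  [4]
  a=11..12: none
  a=13: (13, 13, 14)  [1]
Total reduced forms: 1 + 2 + 2 + 2 + 2 + 2 + 4 + 1 = 16
h = 16

16


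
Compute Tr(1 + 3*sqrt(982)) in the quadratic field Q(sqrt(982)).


Tr(a + b*sqrt(d)) = (a + b*sqrt(d)) + (a - b*sqrt(d)) = 2a
= 2 * (1)
= 2

2


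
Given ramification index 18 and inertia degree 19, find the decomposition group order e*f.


|D_P| = e * f
= 18 * 19
= 342

342


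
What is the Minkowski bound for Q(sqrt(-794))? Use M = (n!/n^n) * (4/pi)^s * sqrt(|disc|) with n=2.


d = -794, d mod 4 = 2, so disc(K) = 4d = -3176; |disc(K)| = 3176
Imaginary quadratic field, so n = 2, s = r2 = 1, r1 = 0
M = (n!/n^n) * (4/pi)^s * sqrt(|disc(K)|) = (2!/2^2) * (4/pi)^1 * sqrt(3176)
= 0.5 * 1.273240 * 56.356011
= 35.8774

35.8774


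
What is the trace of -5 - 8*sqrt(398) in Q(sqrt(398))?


Tr(a + b*sqrt(d)) = (a + b*sqrt(d)) + (a - b*sqrt(d)) = 2a
= 2 * (-5)
= -10

-10


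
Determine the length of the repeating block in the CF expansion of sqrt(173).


Run the CF algorithm for sqrt(173).
a_0 = floor(sqrt(173)) = 13; set m_0=0, q_0=1.
Recurrence: m' = q*a - m,  q' = (d - m'^2)/q,  a' = floor((a_0 + m')/q').
  step 1: m=13, q=4, a=6
  step 2: m=11, q=13, a=1
  step 3: m=2, q=13, a=1
  step 4: m=11, q=4, a=6
  step 5: m=13, q=1, a=26
a_5 = 2*a_0 = 26, so the period closes here.
sqrt(173) = [13; 6, 1, 1, 6, 26]
Period length = 5

5


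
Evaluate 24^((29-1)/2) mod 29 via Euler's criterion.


p = 29 is prime and the exponent is (p-1)/2 = 14, so by Euler's criterion 24^14 = (24/29) = +1 or -1 mod 29.
Compute by square-and-multiply:
  14 = 8 + 4 + 2 (binary 1110)
  Repeated squaring mod 29: 24^1 = 24, 24^2 = 25, 24^4 = 16, 24^8 = 24
  24^14 = 24^8 * 24^4 * 24^2 = 24 * 16 * 25 mod 29
    24 * 16 = 384 = 7 mod 29
    7 * 25 = 175 = 1 mod 29
  24^14 = 1 mod 29
Result 1: 24 is a quadratic residue mod 29.
24^14 mod 29 = 1

1


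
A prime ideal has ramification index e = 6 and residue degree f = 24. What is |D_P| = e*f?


|D_P| = e * f
= 6 * 24
= 144

144


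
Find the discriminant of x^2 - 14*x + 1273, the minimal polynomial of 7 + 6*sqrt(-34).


The element 7 + 6*sqrt(-34) has minimal polynomial:
x^2 - 14*x + 1273
Discriminant = (-14)^2 - 4*(1273)
= 196 - 5092
= -4896

-4896


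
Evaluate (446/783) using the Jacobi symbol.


Compute (446/783) via quadratic reciprocity:
  pull out 2: (2/783) = +1  (since 783 mod 8 = 7)
  reciprocity: (223/783) -> -(783/223)
  reduce: (114/223)
  pull out 2: (2/223) = +1  (since 223 mod 8 = 7)
  reciprocity: (57/223) -> +(223/57)
  reduce: (52/57)
  pull out 2: (2/57) = +1  (since 57 mod 8 = 1)
  pull out 2: (2/57) = +1  (since 57 mod 8 = 1)
  reciprocity: (13/57) -> +(57/13)
  reduce: (5/13)
  reciprocity: (5/13) -> +(13/5)
  reduce: (3/5)
  reciprocity: (3/5) -> +(5/3)
  reduce: (2/3)
  pull out 2: (2/3) = -1  (since 3 mod 8 = 3)
  (1/3) = 1
Product of signs = 1

1


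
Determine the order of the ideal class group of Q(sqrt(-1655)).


K = Q(sqrt(-1655)). d mod 4 = 1, so D = disc(K) = d = -1655
h(K) equals the number of primitive reduced positive-definite forms (a, b, c) = a*x^2 + b*x*y + c*y^2 with b^2 - 4ac = D,
where reduced means |b| <= a <= c, with b >= 0 whenever |b| = a or a = c, and primitive means gcd(a, b, c) = 1.
Reduced forces 3a^2 <= |D| = 1655, so 1 <= a <= 23; b must have the parity of D, and c = (b^2 - D)/(4a) must be an integer >= a.
Enumerate a = 1..23, b in [-a, a]:
  a=1: (1, 1, 414)  [1]
  a=2: (2, -1, 207), (2, 1, 207)  [2]
  a=3: (3, -1, 138), (3, 1, 138)  [2]
  a=4: (4, -3, 104), (4, 3, 104)  [2]
  a=5: (5, 5, 84)  [1]
  a=6: (6, -5, 70), (6, -1, 69), (6, 1, 69), (6, 5, 70)  [4]
  a=7: (7, -5, 60), (7, 5, 60)  [2]
  a=8: (8, -3, 52), (8, 3, 52)  [2]
  a=9: (9, -1, 46), (9, 1, 46)  [2]
  a=10: (10, -5, 42), (10, 5, 42)  [2]
  a=11: none
  a=12: (12, -11, 37), (12, -5, 35), (12, 5, 35), (12, 11, 37)  [4]
  a=13: (13, -3, 32), (13, 3, 32)  [2]
  a=14: (14, -9, 31), (14, -5, 30), (14, 5, 30), (14, 9, 31)  [4]
  a=15: (15, -5, 28), (15, 5, 28)  [2]
  a=16: (16, -3, 26), (16, 3, 26)  [2]
  a=17: none
  a=18: (18, -17, 27), (18, -1, 23), (18, 1, 23), (18, 17, 27)  [4]
  a=19: (19, -13, 24), (19, 13, 24)  [2]
  a=20: (20, -5, 21), (20, 5, 21)  [2]
  a=21: (21, -19, 24), (21, 19, 24)  [2]
  a=22..23: none
Total reduced forms: 1 + 2 + 2 + 2 + 1 + 4 + 2 + 2 + 2 + 2 + 4 + 2 + 4 + 2 + 2 + 4 + 2 + 2 + 2 = 44
h = 44

44


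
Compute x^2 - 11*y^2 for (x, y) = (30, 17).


x^2 - d*y^2
= 30^2 - 11*17^2
= 900 - 3179
= -2279

-2279


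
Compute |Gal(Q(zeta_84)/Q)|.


|Gal(Q(zeta_84)/Q)| = phi(84)
= 24

24


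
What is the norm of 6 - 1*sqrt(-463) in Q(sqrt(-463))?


N(a + b*sqrt(d)) = a^2 - d*b^2
= (6)^2 - (-463)*(-1)^2
= 36 + 463
= 499

499


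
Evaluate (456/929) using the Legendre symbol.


p = 929 is prime, so compute (456/929) with the reciprocity algorithm (Jacobi-symbol steps: pull out 2s via (2/n), flip via reciprocity, reduce):
  pull out 2: (2/929) = +1  (since 929 mod 8 = 1)
  pull out 2: (2/929) = +1  (since 929 mod 8 = 1)
  pull out 2: (2/929) = +1  (since 929 mod 8 = 1)
  reciprocity: (57/929) -> +(929/57)
  reduce: (17/57)
  reciprocity: (17/57) -> +(57/17)
  reduce: (6/17)
  pull out 2: (2/17) = +1  (since 17 mod 8 = 1)
  reciprocity: (3/17) -> +(17/3)
  reduce: (2/3)
  pull out 2: (2/3) = -1  (since 3 mod 8 = 3)
  (1/3) = 1
Product of signs = -1
(456/929) = -1

-1


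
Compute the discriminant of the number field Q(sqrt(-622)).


For K = Q(sqrt(d)) with d squarefree: disc(K) = d if d = 1 mod 4, and disc(K) = 4d if d = 2 or 3 mod 4.
Here d = -622, and d mod 4 = 2.
d = 2 mod 4, not 1 (O_K = Z[sqrt(d)]), so disc(K) = 4d = 4 * (-622) = -2488

-2488


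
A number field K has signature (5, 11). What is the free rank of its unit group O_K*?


By Dirichlet's unit theorem:
rank = r1 + r2 - 1
= 5 + 11 - 1
= 15

15


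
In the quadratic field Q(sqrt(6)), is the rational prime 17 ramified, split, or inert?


K = Q(sqrt(6)). Since d mod 4 = 2, disc(K) = 24.
Check p | disc: 24 mod 17 = 7.
p does not divide disc. Compute Legendre symbol (d/p):
6^((17-1)/2) mod 17 = -1
(d/p) = -1, so p is inert: (p) stays prime with e=1, f=2, g=1.
Therefore p is inert.

inert


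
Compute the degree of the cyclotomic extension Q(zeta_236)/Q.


The degree equals Euler's totient phi(236).
236 = 2^2 * 59
phi(236) = 116

116


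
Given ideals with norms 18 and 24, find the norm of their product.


N(IJ) = N(I) * N(J)
= 18 * 24
= 432

432


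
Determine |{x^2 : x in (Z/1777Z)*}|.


For prime p, the number of non-zero quadratic residues is (p-1)/2.
= (1777-1)/2
= 888

888


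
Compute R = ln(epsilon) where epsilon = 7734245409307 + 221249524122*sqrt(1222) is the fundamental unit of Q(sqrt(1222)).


epsilon = 7734245409307 + 221249524122*sqrt(1222)
= 1.5468e+13
R = ln(1.5468e+13)
= 30.3698

30.3698


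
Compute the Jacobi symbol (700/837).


Compute (700/837) via quadratic reciprocity:
  pull out 2: (2/837) = -1  (since 837 mod 8 = 5)
  pull out 2: (2/837) = -1  (since 837 mod 8 = 5)
  reciprocity: (175/837) -> +(837/175)
  reduce: (137/175)
  reciprocity: (137/175) -> +(175/137)
  reduce: (38/137)
  pull out 2: (2/137) = +1  (since 137 mod 8 = 1)
  reciprocity: (19/137) -> +(137/19)
  reduce: (4/19)
  pull out 2: (2/19) = -1  (since 19 mod 8 = 3)
  pull out 2: (2/19) = -1  (since 19 mod 8 = 3)
  (1/19) = 1
Product of signs = 1

1


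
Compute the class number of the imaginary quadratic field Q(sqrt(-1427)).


K = Q(sqrt(-1427)). d mod 4 = 1, so D = disc(K) = d = -1427
h(K) equals the number of primitive reduced positive-definite forms (a, b, c) = a*x^2 + b*x*y + c*y^2 with b^2 - 4ac = D,
where reduced means |b| <= a <= c, with b >= 0 whenever |b| = a or a = c, and primitive means gcd(a, b, c) = 1.
Reduced forces 3a^2 <= |D| = 1427, so 1 <= a <= 21; b must have the parity of D, and c = (b^2 - D)/(4a) must be an integer >= a.
Enumerate a = 1..21, b in [-a, a]:
  a=1: (1, 1, 357)  [1]
  a=2: none
  a=3: (3, -1, 119), (3, 1, 119)  [2]
  a=4..6: none
  a=7: (7, -1, 51), (7, 1, 51)  [2]
  a=8: none
  a=9: (9, -7, 41), (9, 7, 41)  [2]
  a=10: none
  a=11: (11, -5, 33), (11, 5, 33)  [2]
  a=12: none
  a=13: (13, -9, 29), (13, 9, 29)  [2]
  a=14..16: none
  a=17: (17, -1, 21), (17, 1, 21)  [2]
  a=18: none
  a=19: (19, -13, 21), (19, 13, 21)  [2]
  a=20..21: none
Total reduced forms: 1 + 2 + 2 + 2 + 2 + 2 + 2 + 2 = 15
h = 15

15


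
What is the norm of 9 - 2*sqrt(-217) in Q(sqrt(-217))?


N(a + b*sqrt(d)) = a^2 - d*b^2
= (9)^2 - (-217)*(-2)^2
= 81 + 868
= 949

949


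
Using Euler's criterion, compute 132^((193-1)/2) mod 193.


p = 193 is prime and the exponent is (p-1)/2 = 96, so by Euler's criterion 132^96 = (132/193) = +1 or -1 mod 193.
Compute by square-and-multiply:
  96 = 64 + 32 (binary 1100000)
  Repeated squaring mod 193: 132^1 = 132, 132^2 = 54, 132^4 = 21, 132^8 = 55, 132^16 = 130, 132^32 = 109, 132^64 = 108
  132^96 = 132^64 * 132^32 = 108 * 109 mod 193
    108 * 109 = 11772 = 192 mod 193
  132^96 = 192 mod 193
Result 192 = p - 1 = -1 mod 193: 132 is a quadratic non-residue mod 193. As a residue in [0, p-1] the value is 192.
132^96 mod 193 = 192

192


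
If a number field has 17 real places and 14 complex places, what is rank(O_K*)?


By Dirichlet's unit theorem:
rank = r1 + r2 - 1
= 17 + 14 - 1
= 30

30


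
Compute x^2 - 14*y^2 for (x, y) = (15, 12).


x^2 - d*y^2
= 15^2 - 14*12^2
= 225 - 2016
= -1791

-1791


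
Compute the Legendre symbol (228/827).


p = 827 is prime, so compute (228/827) with the reciprocity algorithm (Jacobi-symbol steps: pull out 2s via (2/n), flip via reciprocity, reduce):
  pull out 2: (2/827) = -1  (since 827 mod 8 = 3)
  pull out 2: (2/827) = -1  (since 827 mod 8 = 3)
  reciprocity: (57/827) -> +(827/57)
  reduce: (29/57)
  reciprocity: (29/57) -> +(57/29)
  reduce: (28/29)
  pull out 2: (2/29) = -1  (since 29 mod 8 = 5)
  pull out 2: (2/29) = -1  (since 29 mod 8 = 5)
  reciprocity: (7/29) -> +(29/7)
  reduce: (1/7)
  (1/7) = 1
Product of signs = 1
(228/827) = 1

1


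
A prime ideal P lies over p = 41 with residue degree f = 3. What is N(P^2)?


N(P^a) = p^(a*f)
= 41^(2*3)
= 41^6
= 4750104241

4750104241


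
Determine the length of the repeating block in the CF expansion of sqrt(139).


Run the CF algorithm for sqrt(139).
a_0 = floor(sqrt(139)) = 11; set m_0=0, q_0=1.
Recurrence: m' = q*a - m,  q' = (d - m'^2)/q,  a' = floor((a_0 + m')/q').
  step 1: m=11, q=18, a=1
  step 2: m=7, q=5, a=3
  step 3: m=8, q=15, a=1
  step 4: m=7, q=6, a=3
  step 5: m=11, q=3, a=7
  step 6: m=10, q=13, a=1
  step 7: m=3, q=10, a=1
  step 8: m=7, q=9, a=2
  step 9: m=11, q=2, a=11
  step 10: m=11, q=9, a=2
  step 11: m=7, q=10, a=1
  step 12: m=3, q=13, a=1
  step 13: m=10, q=3, a=7
  step 14: m=11, q=6, a=3
  step 15: m=7, q=15, a=1
  step 16: m=8, q=5, a=3
  step 17: m=7, q=18, a=1
  step 18: m=11, q=1, a=22
a_18 = 2*a_0 = 22, so the period closes here.
sqrt(139) = [11; 1, 3, 1, 3, 7, 1, 1, 2, 11, 2, 1, 1, 7, 3, 1, 3, 1, 22]
Period length = 18

18


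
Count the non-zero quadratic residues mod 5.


For prime p, the number of non-zero quadratic residues is (p-1)/2.
= (5-1)/2
= 2

2


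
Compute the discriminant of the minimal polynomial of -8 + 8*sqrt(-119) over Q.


The element -8 + 8*sqrt(-119) has minimal polynomial:
x^2 + 16*x + 7680
Discriminant = (16)^2 - 4*(7680)
= 256 - 30720
= -30464

-30464


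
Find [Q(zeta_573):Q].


The degree equals Euler's totient phi(573).
573 = 3 * 191
phi(573) = 380

380


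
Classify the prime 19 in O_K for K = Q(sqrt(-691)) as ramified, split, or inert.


K = Q(sqrt(-691)). Since d mod 4 = 1, disc(K) = -691.
Check p | disc: -691 mod 19 = 12.
p does not divide disc. Compute Legendre symbol (d/p):
12^((19-1)/2) mod 19 = -1
(d/p) = -1, so p is inert: (p) stays prime with e=1, f=2, g=1.
Therefore p is inert.

inert


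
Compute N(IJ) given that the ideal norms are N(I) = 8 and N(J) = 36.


N(IJ) = N(I) * N(J)
= 8 * 36
= 288

288


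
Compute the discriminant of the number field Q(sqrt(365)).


For K = Q(sqrt(d)) with d squarefree: disc(K) = d if d = 1 mod 4, and disc(K) = 4d if d = 2 or 3 mod 4.
Here d = 365, and d mod 4 = 1.
d = 1 mod 4 (O_K = Z[(1+sqrt(d))/2]), so disc(K) = d = 365

365


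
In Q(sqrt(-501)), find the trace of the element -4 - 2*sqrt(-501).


Tr(a + b*sqrt(d)) = (a + b*sqrt(d)) + (a - b*sqrt(d)) = 2a
= 2 * (-4)
= -8

-8


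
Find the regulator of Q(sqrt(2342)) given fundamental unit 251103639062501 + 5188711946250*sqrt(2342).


epsilon = 251103639062501 + 5188711946250*sqrt(2342)
= 5.0221e+14
R = ln(5.0221e+14)
= 33.8500

33.8500


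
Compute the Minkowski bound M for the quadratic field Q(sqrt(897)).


d = 897, d mod 4 = 1, so disc(K) = d = 897; |disc(K)| = 897
Real quadratic field, so n = 2, s = r2 = 0, r1 = 2
M = (n!/n^n) * (4/pi)^s * sqrt(|disc(K)|) = (2!/2^2) * (4/pi)^0 * sqrt(897)
= 0.5 * 1.000000 * 29.949958
= 14.9750

14.9750


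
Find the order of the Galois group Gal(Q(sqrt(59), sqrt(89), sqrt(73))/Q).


The 3 square roots of distinct primes are multiplicatively independent over Q,
so [K:Q] = 2^3 and Gal(K/Q) is isomorphic to (Z/2Z)^3.
|Gal| = 2^3 = 8

8


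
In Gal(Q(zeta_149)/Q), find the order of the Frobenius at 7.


The Frobenius at p in Gal(Q(zeta_n)/Q) = (Z/nZ)* is the class of p, so its order is ord_149(7), the smallest k >= 1 with 7^k = 1 mod 149.
n = 149 = 149, phi(149) = 148; the order divides phi(n).
Divisors of 148: 1, 2, 4, 37, 74, 148
Repeated squaring mod 149: 7^1 = 7, 7^2 = 49, 7^4 = 17, 7^8 = 140, 7^16 = 81, 7^32 = 5, 7^64 = 25, 7^128 = 29
Test divisors in increasing order:
  k=1: 7^1 = 7 mod 149
  k=2: 7^2 = 49 mod 149
  k=4: 7^4 = 17 mod 149
  k=37: 7^37 = 5 * 17 * 7 = 148 mod 149
  k=74: 7^74 = 25 * 140 * 49 = 1 mod 149  <- first divisor giving 1
Order = 74

74


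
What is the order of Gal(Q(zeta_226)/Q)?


|Gal(Q(zeta_226)/Q)| = phi(226)
= 112

112


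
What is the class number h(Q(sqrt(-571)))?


K = Q(sqrt(-571)). d mod 4 = 1, so D = disc(K) = d = -571
h(K) equals the number of primitive reduced positive-definite forms (a, b, c) = a*x^2 + b*x*y + c*y^2 with b^2 - 4ac = D,
where reduced means |b| <= a <= c, with b >= 0 whenever |b| = a or a = c, and primitive means gcd(a, b, c) = 1.
Reduced forces 3a^2 <= |D| = 571, so 1 <= a <= 13; b must have the parity of D, and c = (b^2 - D)/(4a) must be an integer >= a.
Enumerate a = 1..13, b in [-a, a]:
  a=1: (1, 1, 143)  [1]
  a=2..4: none
  a=5: (5, -3, 29), (5, 3, 29)  [2]
  a=6..10: none
  a=11: (11, -1, 13), (11, 1, 13)  [2]
  a=12..13: none
Total reduced forms: 1 + 2 + 2 = 5
h = 5

5


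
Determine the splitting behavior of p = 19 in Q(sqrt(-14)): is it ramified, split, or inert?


K = Q(sqrt(-14)). Since d mod 4 = 2, disc(K) = -56.
Check p | disc: -56 mod 19 = 1.
p does not divide disc. Compute Legendre symbol (d/p):
5^((19-1)/2) mod 19 = 1
(d/p) = 1, so p splits: (p) = P*P' with e=1, f=1, g=2.
Therefore p is split.

split


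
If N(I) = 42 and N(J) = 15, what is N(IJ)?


N(IJ) = N(I) * N(J)
= 42 * 15
= 630

630


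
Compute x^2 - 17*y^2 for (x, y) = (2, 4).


x^2 - d*y^2
= 2^2 - 17*4^2
= 4 - 272
= -268

-268


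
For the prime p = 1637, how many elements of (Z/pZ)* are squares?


For prime p, the number of non-zero quadratic residues is (p-1)/2.
= (1637-1)/2
= 818

818


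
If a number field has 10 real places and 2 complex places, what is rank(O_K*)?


By Dirichlet's unit theorem:
rank = r1 + r2 - 1
= 10 + 2 - 1
= 11

11


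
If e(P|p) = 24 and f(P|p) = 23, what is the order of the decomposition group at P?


|D_P| = e * f
= 24 * 23
= 552

552


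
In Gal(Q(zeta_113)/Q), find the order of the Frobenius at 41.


The Frobenius at p in Gal(Q(zeta_n)/Q) = (Z/nZ)* is the class of p, so its order is ord_113(41), the smallest k >= 1 with 41^k = 1 mod 113.
n = 113 = 113, phi(113) = 112; the order divides phi(n).
Divisors of 112: 1, 2, 4, 7, 8, 14, 16, 28, 56, 112
Repeated squaring mod 113: 41^1 = 41, 41^2 = 99, 41^4 = 83, 41^8 = 109, 41^16 = 16, 41^32 = 30, 41^64 = 109
Test divisors in increasing order:
  k=1: 41^1 = 41 mod 113
  k=2: 41^2 = 99 mod 113
  k=4: 41^4 = 83 mod 113
  k=7: 41^7 = 83 * 99 * 41 = 44 mod 113
  k=8: 41^8 = 109 mod 113
  k=14: 41^14 = 109 * 83 * 99 = 15 mod 113
  k=16: 41^16 = 16 mod 113
  k=28: 41^28 = 16 * 109 * 83 = 112 mod 113
  k=56: 41^56 = 30 * 16 * 109 = 1 mod 113  <- first divisor giving 1
Order = 56

56


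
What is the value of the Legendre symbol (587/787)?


p = 787 is prime, so compute (587/787) with the reciprocity algorithm (Jacobi-symbol steps: pull out 2s via (2/n), flip via reciprocity, reduce):
  reciprocity: (587/787) -> -(787/587)
  reduce: (200/587)
  pull out 2: (2/587) = -1  (since 587 mod 8 = 3)
  pull out 2: (2/587) = -1  (since 587 mod 8 = 3)
  pull out 2: (2/587) = -1  (since 587 mod 8 = 3)
  reciprocity: (25/587) -> +(587/25)
  reduce: (12/25)
  pull out 2: (2/25) = +1  (since 25 mod 8 = 1)
  pull out 2: (2/25) = +1  (since 25 mod 8 = 1)
  reciprocity: (3/25) -> +(25/3)
  reduce: (1/3)
  (1/3) = 1
Product of signs = 1
(587/787) = 1

1


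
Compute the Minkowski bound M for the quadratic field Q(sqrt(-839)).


d = -839, d mod 4 = 1, so disc(K) = d = -839; |disc(K)| = 839
Imaginary quadratic field, so n = 2, s = r2 = 1, r1 = 0
M = (n!/n^n) * (4/pi)^s * sqrt(|disc(K)|) = (2!/2^2) * (4/pi)^1 * sqrt(839)
= 0.5 * 1.273240 * 28.965497
= 18.4400

18.4400


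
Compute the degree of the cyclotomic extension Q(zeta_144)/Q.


The degree equals Euler's totient phi(144).
144 = 2^4 * 3^2
phi(144) = 48

48


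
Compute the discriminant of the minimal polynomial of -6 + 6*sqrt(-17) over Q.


The element -6 + 6*sqrt(-17) has minimal polynomial:
x^2 + 12*x + 648
Discriminant = (12)^2 - 4*(648)
= 144 - 2592
= -2448

-2448


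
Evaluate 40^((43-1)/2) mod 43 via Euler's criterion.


p = 43 is prime and the exponent is (p-1)/2 = 21, so by Euler's criterion 40^21 = (40/43) = +1 or -1 mod 43.
Compute by square-and-multiply:
  21 = 16 + 4 + 1 (binary 10101)
  Repeated squaring mod 43: 40^1 = 40, 40^2 = 9, 40^4 = 38, 40^8 = 25, 40^16 = 23
  40^21 = 40^16 * 40^4 * 40^1 = 23 * 38 * 40 mod 43
    23 * 38 = 874 = 14 mod 43
    14 * 40 = 560 = 1 mod 43
  40^21 = 1 mod 43
Result 1: 40 is a quadratic residue mod 43.
40^21 mod 43 = 1

1


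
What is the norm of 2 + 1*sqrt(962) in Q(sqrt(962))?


N(a + b*sqrt(d)) = a^2 - d*b^2
= (2)^2 - (962)*(1)^2
= 4 - 962
= -958

-958
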